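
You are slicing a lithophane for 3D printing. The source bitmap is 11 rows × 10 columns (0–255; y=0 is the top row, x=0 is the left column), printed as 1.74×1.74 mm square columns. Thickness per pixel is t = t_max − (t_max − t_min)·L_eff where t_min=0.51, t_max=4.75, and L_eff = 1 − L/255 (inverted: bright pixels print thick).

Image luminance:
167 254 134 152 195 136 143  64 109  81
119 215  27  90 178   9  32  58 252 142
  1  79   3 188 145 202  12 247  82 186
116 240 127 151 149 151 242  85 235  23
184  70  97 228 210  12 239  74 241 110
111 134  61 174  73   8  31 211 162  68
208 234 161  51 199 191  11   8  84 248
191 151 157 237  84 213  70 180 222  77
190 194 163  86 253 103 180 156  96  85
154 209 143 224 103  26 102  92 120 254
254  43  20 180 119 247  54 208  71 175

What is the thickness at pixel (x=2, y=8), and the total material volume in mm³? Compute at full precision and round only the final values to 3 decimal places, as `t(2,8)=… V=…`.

t(2,8)=3.220 V=924.967

span = t_max - t_min = 4.75 - 0.51 = 4.240
L(2,8) = 163, L_eff = 1 - 163/255 = 0.360784 (inverted)
t(2,8) = 4.75 - 4.240·0.360784 = 3.220
Σt over all 11·10 pixels = 51937/170 ≈ 305.5117647
V = pitch²·Σt = 1.74²·51937/170 = 924.967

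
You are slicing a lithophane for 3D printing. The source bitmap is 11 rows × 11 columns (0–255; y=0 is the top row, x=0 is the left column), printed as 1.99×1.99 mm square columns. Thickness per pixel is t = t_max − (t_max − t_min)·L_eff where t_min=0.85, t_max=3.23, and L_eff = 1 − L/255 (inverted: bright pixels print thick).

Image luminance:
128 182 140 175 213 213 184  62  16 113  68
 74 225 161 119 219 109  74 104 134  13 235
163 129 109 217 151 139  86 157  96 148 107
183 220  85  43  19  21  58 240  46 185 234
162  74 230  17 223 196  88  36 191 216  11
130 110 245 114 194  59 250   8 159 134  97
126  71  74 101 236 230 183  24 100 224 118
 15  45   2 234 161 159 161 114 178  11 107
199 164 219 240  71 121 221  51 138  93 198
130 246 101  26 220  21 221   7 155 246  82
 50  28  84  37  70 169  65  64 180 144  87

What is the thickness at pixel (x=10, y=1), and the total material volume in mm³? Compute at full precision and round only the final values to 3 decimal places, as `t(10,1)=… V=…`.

t(10,1)=3.043 V=982.519

span = t_max - t_min = 3.23 - 0.85 = 2.380
L(10,1) = 235, L_eff = 1 - 235/255 = 0.078431 (inverted)
t(10,1) = 3.23 - 2.380·0.078431 = 3.043
Σt over all 11·11 pixels = 372157/1500 ≈ 248.1046667
V = pitch²·Σt = 1.99²·372157/1500 = 982.519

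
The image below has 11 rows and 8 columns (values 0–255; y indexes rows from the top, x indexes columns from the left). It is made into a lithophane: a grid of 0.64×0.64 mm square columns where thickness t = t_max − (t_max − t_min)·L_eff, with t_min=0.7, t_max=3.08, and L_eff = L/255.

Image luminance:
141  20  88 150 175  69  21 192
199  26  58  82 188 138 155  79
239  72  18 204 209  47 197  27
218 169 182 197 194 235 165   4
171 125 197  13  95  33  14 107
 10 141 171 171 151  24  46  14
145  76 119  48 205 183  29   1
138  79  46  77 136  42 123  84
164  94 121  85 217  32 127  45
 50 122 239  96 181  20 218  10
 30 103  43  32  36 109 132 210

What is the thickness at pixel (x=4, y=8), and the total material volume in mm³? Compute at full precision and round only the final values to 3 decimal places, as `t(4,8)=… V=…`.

t(4,8)=1.055 V=73.981

span = t_max - t_min = 3.08 - 0.7 = 2.380
L(4,8) = 217, L_eff = 217/255 = 0.850980
t(4,8) = 3.08 - 2.380·0.850980 = 1.055
Σt over all 11·8 pixels = 67732/375 ≈ 180.6186667
V = pitch²·Σt = 0.64²·67732/375 = 73.981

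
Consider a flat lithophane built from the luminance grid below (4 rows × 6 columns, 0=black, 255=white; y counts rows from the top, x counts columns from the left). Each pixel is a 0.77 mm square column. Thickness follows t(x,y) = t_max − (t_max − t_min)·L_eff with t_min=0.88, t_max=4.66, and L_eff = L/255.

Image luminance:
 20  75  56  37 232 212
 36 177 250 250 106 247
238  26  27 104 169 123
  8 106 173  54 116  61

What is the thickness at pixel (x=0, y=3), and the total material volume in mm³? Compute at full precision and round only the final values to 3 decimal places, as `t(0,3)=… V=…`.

span = t_max - t_min = 4.66 - 0.88 = 3.780
L(0,3) = 8, L_eff = 8/255 = 0.031373
t(0,3) = 4.66 - 3.780·0.031373 = 4.541
Σt over all 4·6 pixels = 292431/4250 ≈ 68.8072941
V = pitch²·Σt = 0.77²·292431/4250 = 40.796

t(0,3)=4.541 V=40.796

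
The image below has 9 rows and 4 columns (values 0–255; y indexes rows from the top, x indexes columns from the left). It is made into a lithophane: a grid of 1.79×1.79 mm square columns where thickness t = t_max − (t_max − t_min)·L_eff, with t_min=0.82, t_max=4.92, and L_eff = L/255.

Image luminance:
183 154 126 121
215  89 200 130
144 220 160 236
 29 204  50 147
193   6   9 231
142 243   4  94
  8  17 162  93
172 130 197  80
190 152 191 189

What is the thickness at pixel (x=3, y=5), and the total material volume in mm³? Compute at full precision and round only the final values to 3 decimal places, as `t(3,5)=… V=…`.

span = t_max - t_min = 4.92 - 0.82 = 4.100
L(3,5) = 94, L_eff = 94/255 = 0.368627
t(3,5) = 4.92 - 4.100·0.368627 = 3.409
Σt over all 9·4 pixels = 16687/170 ≈ 98.1588235
V = pitch²·Σt = 1.79²·16687/170 = 314.511

t(3,5)=3.409 V=314.511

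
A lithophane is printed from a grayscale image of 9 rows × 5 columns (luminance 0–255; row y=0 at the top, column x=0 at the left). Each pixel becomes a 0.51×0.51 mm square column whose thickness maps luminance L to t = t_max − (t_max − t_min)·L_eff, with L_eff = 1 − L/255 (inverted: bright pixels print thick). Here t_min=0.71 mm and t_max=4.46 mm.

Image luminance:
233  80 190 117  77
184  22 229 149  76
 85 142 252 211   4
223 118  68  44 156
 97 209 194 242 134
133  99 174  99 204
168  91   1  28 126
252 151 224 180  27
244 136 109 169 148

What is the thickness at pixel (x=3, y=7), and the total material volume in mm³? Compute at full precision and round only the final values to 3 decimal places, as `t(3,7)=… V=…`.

t(3,7)=3.357 V=32.404

span = t_max - t_min = 4.46 - 0.71 = 3.750
L(3,7) = 180, L_eff = 1 - 180/255 = 0.294118 (inverted)
t(3,7) = 4.46 - 3.750·0.294118 = 3.357
Σt over all 9·5 pixels = 21179/170 ≈ 124.5823529
V = pitch²·Σt = 0.51²·21179/170 = 32.404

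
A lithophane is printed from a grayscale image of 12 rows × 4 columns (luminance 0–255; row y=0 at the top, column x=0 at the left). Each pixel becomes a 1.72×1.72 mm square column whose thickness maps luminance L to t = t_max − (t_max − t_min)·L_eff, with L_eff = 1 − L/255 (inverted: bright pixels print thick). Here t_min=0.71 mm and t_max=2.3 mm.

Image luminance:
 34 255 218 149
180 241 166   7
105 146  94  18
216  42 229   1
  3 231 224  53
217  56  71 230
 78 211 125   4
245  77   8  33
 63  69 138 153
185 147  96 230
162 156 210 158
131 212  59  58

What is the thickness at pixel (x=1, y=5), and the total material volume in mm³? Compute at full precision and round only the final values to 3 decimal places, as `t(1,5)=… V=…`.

span = t_max - t_min = 2.3 - 0.71 = 1.590
L(1,5) = 56, L_eff = 1 - 56/255 = 0.780392 (inverted)
t(1,5) = 2.3 - 1.590·0.780392 = 1.059
Σt over all 12·4 pixels = 308981/4250 ≈ 72.7014118
V = pitch²·Σt = 1.72²·308981/4250 = 215.080

t(1,5)=1.059 V=215.080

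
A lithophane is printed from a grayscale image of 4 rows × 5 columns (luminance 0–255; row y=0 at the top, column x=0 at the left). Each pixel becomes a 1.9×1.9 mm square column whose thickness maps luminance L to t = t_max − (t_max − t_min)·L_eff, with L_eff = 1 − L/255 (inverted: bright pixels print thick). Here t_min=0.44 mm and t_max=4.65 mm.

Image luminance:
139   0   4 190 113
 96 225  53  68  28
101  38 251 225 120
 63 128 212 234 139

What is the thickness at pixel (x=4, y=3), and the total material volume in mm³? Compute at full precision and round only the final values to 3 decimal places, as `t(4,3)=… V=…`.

span = t_max - t_min = 4.65 - 0.44 = 4.210
L(4,3) = 139, L_eff = 1 - 139/255 = 0.454902 (inverted)
t(4,3) = 4.65 - 4.210·0.454902 = 2.735
Σt over all 4·5 pixels = 415389/8500 ≈ 48.8692941
V = pitch²·Σt = 1.9²·415389/8500 = 176.418

t(4,3)=2.735 V=176.418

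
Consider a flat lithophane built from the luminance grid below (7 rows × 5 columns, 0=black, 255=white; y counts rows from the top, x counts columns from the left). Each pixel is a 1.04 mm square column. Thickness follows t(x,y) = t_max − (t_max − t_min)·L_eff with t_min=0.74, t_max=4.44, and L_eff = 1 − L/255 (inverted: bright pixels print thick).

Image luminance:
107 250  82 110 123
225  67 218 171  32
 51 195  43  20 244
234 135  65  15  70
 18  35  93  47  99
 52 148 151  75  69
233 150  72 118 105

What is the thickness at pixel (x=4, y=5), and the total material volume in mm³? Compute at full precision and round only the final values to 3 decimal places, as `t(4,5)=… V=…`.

span = t_max - t_min = 4.44 - 0.74 = 3.700
L(4,5) = 69, L_eff = 1 - 69/255 = 0.729412 (inverted)
t(4,5) = 4.44 - 3.700·0.729412 = 1.741
Σt over all 7·5 pixels = 211159/2550 ≈ 82.8074510
V = pitch²·Σt = 1.04²·211159/2550 = 89.565

t(4,5)=1.741 V=89.565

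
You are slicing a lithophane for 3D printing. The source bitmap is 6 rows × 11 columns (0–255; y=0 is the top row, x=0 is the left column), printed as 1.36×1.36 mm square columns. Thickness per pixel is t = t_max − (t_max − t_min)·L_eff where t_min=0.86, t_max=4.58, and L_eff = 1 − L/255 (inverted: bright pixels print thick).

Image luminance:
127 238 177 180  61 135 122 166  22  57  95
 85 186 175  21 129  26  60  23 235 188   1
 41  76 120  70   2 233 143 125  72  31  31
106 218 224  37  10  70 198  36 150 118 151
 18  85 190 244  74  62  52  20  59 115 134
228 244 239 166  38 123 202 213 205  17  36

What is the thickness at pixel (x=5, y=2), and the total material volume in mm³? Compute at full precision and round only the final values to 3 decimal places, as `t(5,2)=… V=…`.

t(5,2)=4.259 V=308.296

span = t_max - t_min = 4.58 - 0.86 = 3.720
L(5,2) = 233, L_eff = 1 - 233/255 = 0.086275 (inverted)
t(5,2) = 4.58 - 3.720·0.086275 = 4.259
Σt over all 6·11 pixels = 14168/85 ≈ 166.6823529
V = pitch²·Σt = 1.36²·14168/85 = 308.296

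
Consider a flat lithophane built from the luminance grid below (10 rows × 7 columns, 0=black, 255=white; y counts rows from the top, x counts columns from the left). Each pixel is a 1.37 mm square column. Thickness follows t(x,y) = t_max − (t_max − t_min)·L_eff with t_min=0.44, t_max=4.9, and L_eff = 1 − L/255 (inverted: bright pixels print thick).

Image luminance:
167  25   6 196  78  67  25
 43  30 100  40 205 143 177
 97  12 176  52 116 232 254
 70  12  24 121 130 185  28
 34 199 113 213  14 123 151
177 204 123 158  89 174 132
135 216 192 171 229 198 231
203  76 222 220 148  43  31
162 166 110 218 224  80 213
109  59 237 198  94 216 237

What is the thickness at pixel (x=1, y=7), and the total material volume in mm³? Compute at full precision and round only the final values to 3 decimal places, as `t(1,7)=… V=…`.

span = t_max - t_min = 4.9 - 0.44 = 4.460
L(1,7) = 76, L_eff = 1 - 76/255 = 0.701961 (inverted)
t(1,7) = 4.9 - 4.460·0.701961 = 1.769
Σt over all 10·7 pixels = 2478419/12750 ≈ 194.3858039
V = pitch²·Σt = 1.37²·2478419/12750 = 364.843

t(1,7)=1.769 V=364.843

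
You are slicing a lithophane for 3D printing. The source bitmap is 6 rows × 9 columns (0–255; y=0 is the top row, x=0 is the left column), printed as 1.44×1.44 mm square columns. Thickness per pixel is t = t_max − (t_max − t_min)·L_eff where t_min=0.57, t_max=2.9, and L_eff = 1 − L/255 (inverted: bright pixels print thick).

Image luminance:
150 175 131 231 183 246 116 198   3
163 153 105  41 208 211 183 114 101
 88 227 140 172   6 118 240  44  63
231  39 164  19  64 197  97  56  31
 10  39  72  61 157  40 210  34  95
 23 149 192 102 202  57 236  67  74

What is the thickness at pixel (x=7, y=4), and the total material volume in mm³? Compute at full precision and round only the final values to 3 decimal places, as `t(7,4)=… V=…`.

t(7,4)=0.881 V=187.512

span = t_max - t_min = 2.9 - 0.57 = 2.330
L(7,4) = 34, L_eff = 1 - 34/255 = 0.866667 (inverted)
t(7,4) = 2.9 - 2.330·0.866667 = 0.881
Σt over all 6·9 pixels = 90.428
V = pitch²·Σt = 1.44²·90.428 = 187.512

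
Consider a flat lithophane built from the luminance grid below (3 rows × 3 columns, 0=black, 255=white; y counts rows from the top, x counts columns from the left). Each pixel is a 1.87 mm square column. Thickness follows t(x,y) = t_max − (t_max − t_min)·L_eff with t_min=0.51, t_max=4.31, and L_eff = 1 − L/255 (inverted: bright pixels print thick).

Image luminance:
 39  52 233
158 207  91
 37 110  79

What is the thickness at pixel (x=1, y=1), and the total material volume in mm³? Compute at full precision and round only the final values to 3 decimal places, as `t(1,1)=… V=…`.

t(1,1)=3.595 V=68.474

span = t_max - t_min = 4.31 - 0.51 = 3.800
L(1,1) = 207, L_eff = 1 - 207/255 = 0.188235 (inverted)
t(1,1) = 4.31 - 3.800·0.188235 = 3.595
Σt over all 3·3 pixels = 19973/1020 ≈ 19.5813725
V = pitch²·Σt = 1.87²·19973/1020 = 68.474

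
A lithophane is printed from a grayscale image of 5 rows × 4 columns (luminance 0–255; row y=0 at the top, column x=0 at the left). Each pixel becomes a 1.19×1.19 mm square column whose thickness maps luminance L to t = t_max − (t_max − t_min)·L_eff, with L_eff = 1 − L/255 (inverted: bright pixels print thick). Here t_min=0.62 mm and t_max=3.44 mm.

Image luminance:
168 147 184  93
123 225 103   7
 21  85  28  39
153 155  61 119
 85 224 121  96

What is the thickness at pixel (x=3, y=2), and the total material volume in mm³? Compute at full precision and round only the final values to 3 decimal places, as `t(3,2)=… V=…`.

span = t_max - t_min = 3.44 - 0.62 = 2.820
L(3,2) = 39, L_eff = 1 - 39/255 = 0.847059 (inverted)
t(3,2) = 3.44 - 2.820·0.847059 = 1.051
Σt over all 5·4 pixels = 157839/4250 ≈ 37.1385882
V = pitch²·Σt = 1.19²·157839/4250 = 52.592

t(3,2)=1.051 V=52.592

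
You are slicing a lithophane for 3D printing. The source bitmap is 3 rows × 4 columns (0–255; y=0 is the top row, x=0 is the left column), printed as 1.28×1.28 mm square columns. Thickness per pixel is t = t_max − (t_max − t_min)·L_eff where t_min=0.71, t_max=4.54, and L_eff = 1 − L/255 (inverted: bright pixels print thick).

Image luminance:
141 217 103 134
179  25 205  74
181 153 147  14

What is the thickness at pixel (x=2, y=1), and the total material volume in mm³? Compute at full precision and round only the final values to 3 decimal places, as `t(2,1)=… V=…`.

t(2,1)=3.789 V=52.668

span = t_max - t_min = 4.54 - 0.71 = 3.830
L(2,1) = 205, L_eff = 1 - 205/255 = 0.196078 (inverted)
t(2,1) = 4.54 - 3.830·0.196078 = 3.789
Σt over all 3·4 pixels = 819719/25500 ≈ 32.1458431
V = pitch²·Σt = 1.28²·819719/25500 = 52.668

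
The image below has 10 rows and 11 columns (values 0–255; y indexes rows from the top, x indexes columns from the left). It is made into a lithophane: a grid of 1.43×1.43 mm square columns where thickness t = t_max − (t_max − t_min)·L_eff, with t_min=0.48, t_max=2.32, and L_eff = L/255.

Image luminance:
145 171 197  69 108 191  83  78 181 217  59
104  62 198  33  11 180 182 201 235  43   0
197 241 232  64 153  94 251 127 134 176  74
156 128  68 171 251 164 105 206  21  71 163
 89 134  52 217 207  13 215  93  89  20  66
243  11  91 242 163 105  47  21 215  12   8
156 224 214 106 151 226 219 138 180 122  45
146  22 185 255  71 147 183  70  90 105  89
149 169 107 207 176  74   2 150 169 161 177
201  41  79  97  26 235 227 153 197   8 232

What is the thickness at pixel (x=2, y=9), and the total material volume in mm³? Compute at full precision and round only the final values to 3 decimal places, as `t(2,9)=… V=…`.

span = t_max - t_min = 2.32 - 0.48 = 1.840
L(2,9) = 79, L_eff = 79/255 = 0.309804
t(2,9) = 2.32 - 1.840·0.309804 = 1.750
Σt over all 10·11 pixels = 319522/2125 ≈ 150.3632941
V = pitch²·Σt = 1.43²·319522/2125 = 307.478

t(2,9)=1.750 V=307.478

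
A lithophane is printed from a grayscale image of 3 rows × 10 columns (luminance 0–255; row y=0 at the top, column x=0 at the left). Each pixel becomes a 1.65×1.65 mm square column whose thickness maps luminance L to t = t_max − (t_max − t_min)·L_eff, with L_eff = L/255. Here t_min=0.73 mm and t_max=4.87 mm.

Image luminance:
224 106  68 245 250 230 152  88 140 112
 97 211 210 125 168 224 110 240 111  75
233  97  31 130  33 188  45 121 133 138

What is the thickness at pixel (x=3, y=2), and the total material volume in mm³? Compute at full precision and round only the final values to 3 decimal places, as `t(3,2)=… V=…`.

t(3,2)=2.759 V=206.148

span = t_max - t_min = 4.87 - 0.73 = 4.140
L(3,2) = 130, L_eff = 130/255 = 0.509804
t(3,2) = 4.87 - 4.140·0.509804 = 2.759
Σt over all 3·10 pixels = 75.72
V = pitch²·Σt = 1.65²·75.72 = 206.148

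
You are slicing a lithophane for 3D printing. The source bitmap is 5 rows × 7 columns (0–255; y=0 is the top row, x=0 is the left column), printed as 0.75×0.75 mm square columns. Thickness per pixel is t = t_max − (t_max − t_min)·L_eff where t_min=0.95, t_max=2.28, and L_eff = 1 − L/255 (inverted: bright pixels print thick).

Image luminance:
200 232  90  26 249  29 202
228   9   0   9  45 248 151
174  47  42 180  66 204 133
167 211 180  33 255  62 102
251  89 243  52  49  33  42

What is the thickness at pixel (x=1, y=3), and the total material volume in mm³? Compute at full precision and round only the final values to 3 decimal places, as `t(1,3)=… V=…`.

span = t_max - t_min = 2.28 - 0.95 = 1.330
L(1,3) = 211, L_eff = 1 - 211/255 = 0.172549 (inverted)
t(1,3) = 2.28 - 1.330·0.172549 = 2.051
Σt over all 5·7 pixels = 356041/6375 ≈ 55.8495686
V = pitch²·Σt = 0.75²·356041/6375 = 31.415

t(1,3)=2.051 V=31.415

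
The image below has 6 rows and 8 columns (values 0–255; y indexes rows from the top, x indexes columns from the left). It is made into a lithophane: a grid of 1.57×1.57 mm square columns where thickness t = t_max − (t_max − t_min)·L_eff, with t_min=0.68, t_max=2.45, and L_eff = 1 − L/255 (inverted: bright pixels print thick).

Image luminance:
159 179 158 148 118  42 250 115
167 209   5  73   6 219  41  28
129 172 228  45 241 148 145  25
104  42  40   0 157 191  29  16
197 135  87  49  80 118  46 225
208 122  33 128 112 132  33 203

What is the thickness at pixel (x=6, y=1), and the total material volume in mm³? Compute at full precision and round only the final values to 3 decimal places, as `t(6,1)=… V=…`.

t(6,1)=0.965 V=175.189

span = t_max - t_min = 2.45 - 0.68 = 1.770
L(6,1) = 41, L_eff = 1 - 41/255 = 0.839216 (inverted)
t(6,1) = 2.45 - 1.770·0.839216 = 0.965
Σt over all 6·8 pixels = 604123/8500 ≈ 71.0732941
V = pitch²·Σt = 1.57²·604123/8500 = 175.189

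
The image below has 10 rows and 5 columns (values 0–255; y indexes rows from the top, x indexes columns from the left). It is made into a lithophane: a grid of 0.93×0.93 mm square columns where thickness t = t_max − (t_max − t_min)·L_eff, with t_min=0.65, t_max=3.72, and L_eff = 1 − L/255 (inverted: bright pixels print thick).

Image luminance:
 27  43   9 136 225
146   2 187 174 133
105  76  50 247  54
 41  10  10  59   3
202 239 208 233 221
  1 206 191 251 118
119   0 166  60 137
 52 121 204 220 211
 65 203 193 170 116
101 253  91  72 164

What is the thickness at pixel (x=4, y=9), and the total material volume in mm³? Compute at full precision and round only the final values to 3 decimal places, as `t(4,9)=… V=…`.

span = t_max - t_min = 3.72 - 0.65 = 3.070
L(4,9) = 164, L_eff = 1 - 164/255 = 0.356863 (inverted)
t(4,9) = 3.72 - 3.070·0.356863 = 2.624
Σt over all 10·5 pixels = 110821/1020 ≈ 108.6480392
V = pitch²·Σt = 0.93²·110821/1020 = 93.970

t(4,9)=2.624 V=93.970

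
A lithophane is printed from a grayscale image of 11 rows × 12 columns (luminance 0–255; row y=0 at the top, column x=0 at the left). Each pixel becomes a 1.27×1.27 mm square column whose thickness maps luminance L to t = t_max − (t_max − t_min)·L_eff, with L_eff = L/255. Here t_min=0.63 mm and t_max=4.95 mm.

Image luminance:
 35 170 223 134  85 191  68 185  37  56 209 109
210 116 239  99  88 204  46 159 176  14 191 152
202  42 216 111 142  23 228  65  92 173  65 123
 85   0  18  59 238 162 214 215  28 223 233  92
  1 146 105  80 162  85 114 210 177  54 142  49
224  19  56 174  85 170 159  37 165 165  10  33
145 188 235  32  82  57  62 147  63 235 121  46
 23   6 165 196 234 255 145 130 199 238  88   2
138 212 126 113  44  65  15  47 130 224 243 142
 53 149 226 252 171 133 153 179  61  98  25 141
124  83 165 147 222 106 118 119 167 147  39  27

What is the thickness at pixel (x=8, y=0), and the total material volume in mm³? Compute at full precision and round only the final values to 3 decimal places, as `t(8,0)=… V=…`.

t(8,0)=4.323 V=601.240

span = t_max - t_min = 4.95 - 0.63 = 4.320
L(8,0) = 37, L_eff = 37/255 = 0.145098
t(8,0) = 4.95 - 4.320·0.145098 = 4.323
Σt over all 11·12 pixels = 158427/425 ≈ 372.7694118
V = pitch²·Σt = 1.27²·158427/425 = 601.240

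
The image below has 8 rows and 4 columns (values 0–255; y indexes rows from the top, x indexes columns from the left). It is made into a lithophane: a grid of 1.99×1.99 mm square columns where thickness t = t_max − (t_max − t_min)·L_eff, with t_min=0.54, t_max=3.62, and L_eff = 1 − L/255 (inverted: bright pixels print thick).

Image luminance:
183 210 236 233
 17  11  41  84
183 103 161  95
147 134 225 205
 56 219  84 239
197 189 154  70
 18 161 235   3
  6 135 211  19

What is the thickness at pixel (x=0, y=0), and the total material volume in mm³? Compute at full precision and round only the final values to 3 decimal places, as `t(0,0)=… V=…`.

t(0,0)=2.750 V=272.385

span = t_max - t_min = 3.62 - 0.54 = 3.080
L(0,0) = 183, L_eff = 1 - 183/255 = 0.282353 (inverted)
t(0,0) = 3.62 - 3.080·0.282353 = 2.750
Σt over all 8·4 pixels = 438488/6375 ≈ 68.7824314
V = pitch²·Σt = 1.99²·438488/6375 = 272.385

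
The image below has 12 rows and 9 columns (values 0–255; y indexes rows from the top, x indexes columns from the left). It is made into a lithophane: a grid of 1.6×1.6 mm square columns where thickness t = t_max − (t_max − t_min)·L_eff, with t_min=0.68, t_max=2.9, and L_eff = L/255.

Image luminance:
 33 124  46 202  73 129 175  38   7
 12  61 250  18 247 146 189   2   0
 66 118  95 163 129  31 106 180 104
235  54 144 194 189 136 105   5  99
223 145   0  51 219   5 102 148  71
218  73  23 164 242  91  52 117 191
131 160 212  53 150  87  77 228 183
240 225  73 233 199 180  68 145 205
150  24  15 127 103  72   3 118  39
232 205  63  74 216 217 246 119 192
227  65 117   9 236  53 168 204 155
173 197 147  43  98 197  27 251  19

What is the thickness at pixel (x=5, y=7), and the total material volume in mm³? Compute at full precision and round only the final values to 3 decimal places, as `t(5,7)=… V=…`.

span = t_max - t_min = 2.9 - 0.68 = 2.220
L(5,7) = 180, L_eff = 180/255 = 0.705882
t(5,7) = 2.9 - 2.220·0.705882 = 1.333
Σt over all 12·9 pixels = 83197/425 ≈ 195.7576471
V = pitch²·Σt = 1.6²·83197/425 = 501.140

t(5,7)=1.333 V=501.140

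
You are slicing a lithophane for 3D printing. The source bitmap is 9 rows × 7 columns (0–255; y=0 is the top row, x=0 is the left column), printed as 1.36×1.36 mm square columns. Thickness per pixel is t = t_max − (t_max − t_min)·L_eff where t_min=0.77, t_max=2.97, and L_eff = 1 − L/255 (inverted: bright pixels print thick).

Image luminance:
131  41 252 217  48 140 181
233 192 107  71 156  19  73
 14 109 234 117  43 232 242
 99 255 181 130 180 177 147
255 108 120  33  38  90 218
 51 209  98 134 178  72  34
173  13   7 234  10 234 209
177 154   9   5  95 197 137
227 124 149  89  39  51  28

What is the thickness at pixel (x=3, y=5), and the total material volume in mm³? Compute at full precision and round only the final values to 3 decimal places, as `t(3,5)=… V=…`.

t(3,5)=1.926 V=217.702

span = t_max - t_min = 2.97 - 0.77 = 2.200
L(3,5) = 134, L_eff = 1 - 134/255 = 0.474510 (inverted)
t(3,5) = 2.97 - 2.200·0.474510 = 1.926
Σt over all 9·7 pixels = 600281/5100 ≈ 117.7021569
V = pitch²·Σt = 1.36²·600281/5100 = 217.702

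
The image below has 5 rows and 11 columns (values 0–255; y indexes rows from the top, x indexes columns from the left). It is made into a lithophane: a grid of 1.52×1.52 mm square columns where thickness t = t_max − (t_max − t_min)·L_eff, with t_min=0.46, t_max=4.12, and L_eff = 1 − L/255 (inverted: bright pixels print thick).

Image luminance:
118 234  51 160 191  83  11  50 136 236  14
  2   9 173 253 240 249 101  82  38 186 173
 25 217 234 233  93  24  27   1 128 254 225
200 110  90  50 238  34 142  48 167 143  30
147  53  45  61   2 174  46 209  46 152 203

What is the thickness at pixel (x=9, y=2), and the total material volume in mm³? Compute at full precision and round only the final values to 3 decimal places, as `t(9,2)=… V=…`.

t(9,2)=4.106 V=278.676

span = t_max - t_min = 4.12 - 0.46 = 3.660
L(9,2) = 254, L_eff = 1 - 254/255 = 0.003922 (inverted)
t(9,2) = 4.12 - 3.660·0.003922 = 4.106
Σt over all 5·11 pixels = 256313/2125 ≈ 120.6178824
V = pitch²·Σt = 1.52²·256313/2125 = 278.676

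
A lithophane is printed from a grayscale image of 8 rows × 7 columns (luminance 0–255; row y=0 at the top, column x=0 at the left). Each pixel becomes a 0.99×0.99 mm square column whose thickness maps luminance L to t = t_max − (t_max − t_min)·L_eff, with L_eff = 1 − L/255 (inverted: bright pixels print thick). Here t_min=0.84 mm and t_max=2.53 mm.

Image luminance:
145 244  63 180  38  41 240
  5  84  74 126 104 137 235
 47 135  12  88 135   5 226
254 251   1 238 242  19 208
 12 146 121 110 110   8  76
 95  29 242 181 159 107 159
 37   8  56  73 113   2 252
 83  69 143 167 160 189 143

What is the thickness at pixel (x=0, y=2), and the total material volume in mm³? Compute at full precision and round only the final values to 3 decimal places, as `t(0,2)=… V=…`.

t(0,2)=1.151 V=89.150

span = t_max - t_min = 2.53 - 0.84 = 1.690
L(0,2) = 47, L_eff = 1 - 47/255 = 0.815686 (inverted)
t(0,2) = 2.53 - 1.690·0.815686 = 1.151
Σt over all 8·7 pixels = 773161/8500 ≈ 90.9601176
V = pitch²·Σt = 0.99²·773161/8500 = 89.150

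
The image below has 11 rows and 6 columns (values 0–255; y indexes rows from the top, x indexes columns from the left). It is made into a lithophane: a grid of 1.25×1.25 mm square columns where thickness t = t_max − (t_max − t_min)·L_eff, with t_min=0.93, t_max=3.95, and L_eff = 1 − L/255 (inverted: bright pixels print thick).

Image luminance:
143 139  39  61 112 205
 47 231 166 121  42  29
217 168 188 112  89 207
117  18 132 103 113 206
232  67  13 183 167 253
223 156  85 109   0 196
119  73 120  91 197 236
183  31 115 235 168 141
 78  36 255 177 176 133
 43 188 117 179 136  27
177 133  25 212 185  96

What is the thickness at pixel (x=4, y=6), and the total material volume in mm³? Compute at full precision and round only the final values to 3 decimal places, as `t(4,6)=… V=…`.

t(4,6)=3.263 V=258.213

span = t_max - t_min = 3.95 - 0.93 = 3.020
L(4,6) = 197, L_eff = 1 - 197/255 = 0.227451 (inverted)
t(4,6) = 3.95 - 3.020·0.227451 = 3.263
Σt over all 11·6 pixels = 1053508/6375 ≈ 165.2561569
V = pitch²·Σt = 1.25²·1053508/6375 = 258.213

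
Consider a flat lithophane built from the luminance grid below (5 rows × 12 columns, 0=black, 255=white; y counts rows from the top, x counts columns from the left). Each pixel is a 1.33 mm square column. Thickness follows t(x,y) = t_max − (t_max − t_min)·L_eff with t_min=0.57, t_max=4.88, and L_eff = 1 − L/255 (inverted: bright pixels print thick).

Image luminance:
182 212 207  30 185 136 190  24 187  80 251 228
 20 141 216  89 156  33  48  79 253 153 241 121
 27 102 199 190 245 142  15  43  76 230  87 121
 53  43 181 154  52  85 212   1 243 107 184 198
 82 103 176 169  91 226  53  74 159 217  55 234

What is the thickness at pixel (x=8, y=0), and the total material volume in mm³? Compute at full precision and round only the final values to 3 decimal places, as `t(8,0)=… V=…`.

span = t_max - t_min = 4.88 - 0.57 = 4.310
L(8,0) = 187, L_eff = 1 - 187/255 = 0.266667 (inverted)
t(8,0) = 4.88 - 4.310·0.266667 = 3.731
Σt over all 5·12 pixels = 1453107/8500 ≈ 170.9537647
V = pitch²·Σt = 1.33²·1453107/8500 = 302.400

t(8,0)=3.731 V=302.400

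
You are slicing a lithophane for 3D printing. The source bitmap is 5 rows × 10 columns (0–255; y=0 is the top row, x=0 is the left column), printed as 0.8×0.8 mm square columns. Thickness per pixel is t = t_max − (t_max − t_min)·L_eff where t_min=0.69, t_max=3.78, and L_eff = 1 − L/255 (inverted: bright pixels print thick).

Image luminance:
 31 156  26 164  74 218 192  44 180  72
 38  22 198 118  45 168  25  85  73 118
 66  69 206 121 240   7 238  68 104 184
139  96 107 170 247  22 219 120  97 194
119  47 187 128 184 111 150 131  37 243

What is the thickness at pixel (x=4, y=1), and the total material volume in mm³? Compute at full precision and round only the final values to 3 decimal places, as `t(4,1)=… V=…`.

t(4,1)=1.235 V=69.372

span = t_max - t_min = 3.78 - 0.69 = 3.090
L(4,1) = 45, L_eff = 1 - 45/255 = 0.823529 (inverted)
t(4,1) = 3.78 - 3.090·0.823529 = 1.235
Σt over all 5·10 pixels = 230336/2125 ≈ 108.3934118
V = pitch²·Σt = 0.8²·230336/2125 = 69.372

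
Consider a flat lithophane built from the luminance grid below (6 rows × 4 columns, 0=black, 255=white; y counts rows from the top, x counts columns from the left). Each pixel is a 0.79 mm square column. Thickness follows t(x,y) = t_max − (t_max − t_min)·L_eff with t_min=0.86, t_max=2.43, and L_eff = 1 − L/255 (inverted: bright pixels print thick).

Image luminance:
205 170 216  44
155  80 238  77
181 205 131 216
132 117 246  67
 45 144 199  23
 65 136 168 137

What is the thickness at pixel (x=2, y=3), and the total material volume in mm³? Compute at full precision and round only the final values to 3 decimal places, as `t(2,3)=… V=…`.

t(2,3)=2.375 V=25.934

span = t_max - t_min = 2.43 - 0.86 = 1.570
L(2,3) = 246, L_eff = 1 - 246/255 = 0.035294 (inverted)
t(2,3) = 2.43 - 1.570·0.035294 = 2.375
Σt over all 6·4 pixels = 1059649/25500 ≈ 41.5548627
V = pitch²·Σt = 0.79²·1059649/25500 = 25.934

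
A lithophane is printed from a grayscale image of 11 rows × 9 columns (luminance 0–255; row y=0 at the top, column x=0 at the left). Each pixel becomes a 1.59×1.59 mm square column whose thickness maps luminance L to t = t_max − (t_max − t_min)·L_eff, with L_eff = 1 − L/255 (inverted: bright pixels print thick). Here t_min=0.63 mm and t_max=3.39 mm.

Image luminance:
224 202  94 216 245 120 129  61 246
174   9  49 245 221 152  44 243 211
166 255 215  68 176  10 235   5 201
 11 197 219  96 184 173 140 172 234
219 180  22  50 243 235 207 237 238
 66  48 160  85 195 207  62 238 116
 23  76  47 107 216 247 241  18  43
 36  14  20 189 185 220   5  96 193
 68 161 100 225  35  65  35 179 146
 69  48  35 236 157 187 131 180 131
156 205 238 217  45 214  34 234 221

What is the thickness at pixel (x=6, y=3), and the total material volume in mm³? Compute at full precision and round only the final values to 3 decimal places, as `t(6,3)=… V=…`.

t(6,3)=2.145 V=545.630

span = t_max - t_min = 3.39 - 0.63 = 2.760
L(6,3) = 140, L_eff = 1 - 140/255 = 0.450980 (inverted)
t(6,3) = 3.39 - 2.760·0.450980 = 2.145
Σt over all 11·9 pixels = 215.826
V = pitch²·Σt = 1.59²·215.826 = 545.630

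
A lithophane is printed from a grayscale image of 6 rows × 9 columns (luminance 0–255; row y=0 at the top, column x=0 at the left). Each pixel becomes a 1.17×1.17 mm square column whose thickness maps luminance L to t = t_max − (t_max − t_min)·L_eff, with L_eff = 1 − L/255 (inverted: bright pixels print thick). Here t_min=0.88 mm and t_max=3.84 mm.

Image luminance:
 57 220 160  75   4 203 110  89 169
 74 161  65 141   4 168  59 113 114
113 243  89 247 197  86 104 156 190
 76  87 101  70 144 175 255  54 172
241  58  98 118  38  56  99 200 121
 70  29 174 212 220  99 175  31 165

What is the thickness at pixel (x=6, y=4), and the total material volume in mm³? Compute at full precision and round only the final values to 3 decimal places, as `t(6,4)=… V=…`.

span = t_max - t_min = 3.84 - 0.88 = 2.960
L(6,4) = 99, L_eff = 1 - 99/255 = 0.611765 (inverted)
t(6,4) = 3.84 - 2.960·0.611765 = 2.029
Σt over all 6·9 pixels = 47198/375 ≈ 125.8613333
V = pitch²·Σt = 1.17²·47198/375 = 172.292

t(6,4)=2.029 V=172.292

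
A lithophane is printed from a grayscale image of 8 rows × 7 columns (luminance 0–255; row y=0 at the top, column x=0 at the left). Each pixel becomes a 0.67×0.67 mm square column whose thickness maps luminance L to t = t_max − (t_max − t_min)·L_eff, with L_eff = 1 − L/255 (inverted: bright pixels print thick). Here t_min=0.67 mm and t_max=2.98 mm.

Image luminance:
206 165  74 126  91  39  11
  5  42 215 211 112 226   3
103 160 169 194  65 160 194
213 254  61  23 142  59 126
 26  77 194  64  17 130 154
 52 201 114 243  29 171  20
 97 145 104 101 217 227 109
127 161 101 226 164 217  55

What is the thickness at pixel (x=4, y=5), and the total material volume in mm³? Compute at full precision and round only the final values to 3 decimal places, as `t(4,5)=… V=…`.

t(4,5)=0.933 V=45.276

span = t_max - t_min = 2.98 - 0.67 = 2.310
L(4,5) = 29, L_eff = 1 - 29/255 = 0.886275 (inverted)
t(4,5) = 2.98 - 2.310·0.886275 = 0.933
Σt over all 8·7 pixels = 214326/2125 ≈ 100.8592941
V = pitch²·Σt = 0.67²·214326/2125 = 45.276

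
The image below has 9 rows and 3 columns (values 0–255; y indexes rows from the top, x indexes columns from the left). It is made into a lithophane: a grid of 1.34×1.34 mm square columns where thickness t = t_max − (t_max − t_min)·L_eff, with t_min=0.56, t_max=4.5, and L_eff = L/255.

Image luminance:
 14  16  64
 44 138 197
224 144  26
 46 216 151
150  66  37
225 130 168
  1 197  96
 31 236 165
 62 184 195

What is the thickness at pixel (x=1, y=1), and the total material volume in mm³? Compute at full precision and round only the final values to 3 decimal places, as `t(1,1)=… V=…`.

span = t_max - t_min = 4.5 - 0.56 = 3.940
L(1,1) = 138, L_eff = 138/255 = 0.541176
t(1,1) = 4.5 - 3.940·0.541176 = 2.368
Σt over all 9·3 pixels = 457097/6375 ≈ 71.7014902
V = pitch²·Σt = 1.34²·457097/6375 = 128.747

t(1,1)=2.368 V=128.747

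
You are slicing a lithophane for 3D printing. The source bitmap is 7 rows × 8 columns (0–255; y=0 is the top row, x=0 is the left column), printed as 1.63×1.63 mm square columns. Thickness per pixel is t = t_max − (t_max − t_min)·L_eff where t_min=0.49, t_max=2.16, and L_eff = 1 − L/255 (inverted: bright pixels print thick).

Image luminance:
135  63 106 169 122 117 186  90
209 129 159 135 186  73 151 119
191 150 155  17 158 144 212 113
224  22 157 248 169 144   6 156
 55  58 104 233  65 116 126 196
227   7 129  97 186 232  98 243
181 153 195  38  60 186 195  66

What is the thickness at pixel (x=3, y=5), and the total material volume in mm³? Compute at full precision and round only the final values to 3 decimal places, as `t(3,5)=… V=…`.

span = t_max - t_min = 2.16 - 0.49 = 1.670
L(3,5) = 97, L_eff = 1 - 97/255 = 0.619608 (inverted)
t(3,5) = 2.16 - 1.670·0.619608 = 1.125
Σt over all 7·8 pixels = 1979107/25500 ≈ 77.6120392
V = pitch²·Σt = 1.63²·1979107/25500 = 206.207

t(3,5)=1.125 V=206.207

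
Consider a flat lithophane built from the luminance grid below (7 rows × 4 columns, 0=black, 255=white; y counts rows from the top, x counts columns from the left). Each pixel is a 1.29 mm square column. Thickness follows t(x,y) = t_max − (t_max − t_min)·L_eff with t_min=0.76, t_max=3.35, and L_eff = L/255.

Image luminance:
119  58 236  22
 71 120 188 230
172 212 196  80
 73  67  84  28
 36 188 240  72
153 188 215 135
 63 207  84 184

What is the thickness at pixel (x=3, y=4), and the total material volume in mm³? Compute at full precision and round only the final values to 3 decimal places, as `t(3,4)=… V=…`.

span = t_max - t_min = 3.35 - 0.76 = 2.590
L(3,4) = 72, L_eff = 72/255 = 0.282353
t(3,4) = 3.35 - 2.590·0.282353 = 2.619
Σt over all 7·4 pixels = 1428161/25500 ≈ 56.0063137
V = pitch²·Σt = 1.29²·1428161/25500 = 93.200

t(3,4)=2.619 V=93.200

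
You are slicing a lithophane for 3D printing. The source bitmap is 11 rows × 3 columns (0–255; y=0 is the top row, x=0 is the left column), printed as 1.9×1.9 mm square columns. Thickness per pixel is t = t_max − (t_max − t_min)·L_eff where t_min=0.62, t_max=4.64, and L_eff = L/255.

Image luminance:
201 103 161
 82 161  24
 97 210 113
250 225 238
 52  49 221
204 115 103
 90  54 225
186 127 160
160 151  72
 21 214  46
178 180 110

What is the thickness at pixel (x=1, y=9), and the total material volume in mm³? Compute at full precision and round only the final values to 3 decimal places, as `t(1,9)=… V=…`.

span = t_max - t_min = 4.64 - 0.62 = 4.020
L(1,9) = 214, L_eff = 214/255 = 0.839216
t(1,9) = 4.64 - 4.020·0.839216 = 1.266
Σt over all 11·3 pixels = 343699/4250 ≈ 80.8703529
V = pitch²·Σt = 1.9²·343699/4250 = 291.942

t(1,9)=1.266 V=291.942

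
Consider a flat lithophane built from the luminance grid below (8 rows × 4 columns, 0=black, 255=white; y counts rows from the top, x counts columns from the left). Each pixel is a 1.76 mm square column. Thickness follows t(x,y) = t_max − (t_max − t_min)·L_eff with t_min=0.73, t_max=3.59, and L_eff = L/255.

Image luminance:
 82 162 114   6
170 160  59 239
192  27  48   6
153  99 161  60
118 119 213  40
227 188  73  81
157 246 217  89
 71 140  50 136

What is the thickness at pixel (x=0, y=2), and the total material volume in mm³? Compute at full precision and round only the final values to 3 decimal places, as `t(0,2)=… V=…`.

t(0,2)=1.437 V=220.255

span = t_max - t_min = 3.59 - 0.73 = 2.860
L(0,2) = 192, L_eff = 192/255 = 0.752941
t(0,2) = 3.59 - 2.860·0.752941 = 1.437
Σt over all 8·4 pixels = 302197/4250 ≈ 71.1051765
V = pitch²·Σt = 1.76²·302197/4250 = 220.255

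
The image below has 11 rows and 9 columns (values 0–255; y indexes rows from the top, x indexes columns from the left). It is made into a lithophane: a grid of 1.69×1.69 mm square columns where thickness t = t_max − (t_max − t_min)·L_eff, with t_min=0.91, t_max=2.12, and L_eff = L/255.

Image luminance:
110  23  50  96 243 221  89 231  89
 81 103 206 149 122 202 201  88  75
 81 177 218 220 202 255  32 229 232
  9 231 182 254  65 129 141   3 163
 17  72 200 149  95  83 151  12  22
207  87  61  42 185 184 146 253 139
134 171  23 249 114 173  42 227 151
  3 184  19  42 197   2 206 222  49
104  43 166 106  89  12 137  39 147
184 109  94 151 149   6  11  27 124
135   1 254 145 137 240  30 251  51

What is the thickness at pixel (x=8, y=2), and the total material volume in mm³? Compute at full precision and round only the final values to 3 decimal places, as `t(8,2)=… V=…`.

span = t_max - t_min = 2.12 - 0.91 = 1.210
L(8,2) = 232, L_eff = 232/255 = 0.909804
t(8,2) = 2.12 - 1.210·0.909804 = 1.019
Σt over all 11·9 pixels = 3844643/25500 ≈ 150.7703137
V = pitch²·Σt = 1.69²·3844643/25500 = 430.615

t(8,2)=1.019 V=430.615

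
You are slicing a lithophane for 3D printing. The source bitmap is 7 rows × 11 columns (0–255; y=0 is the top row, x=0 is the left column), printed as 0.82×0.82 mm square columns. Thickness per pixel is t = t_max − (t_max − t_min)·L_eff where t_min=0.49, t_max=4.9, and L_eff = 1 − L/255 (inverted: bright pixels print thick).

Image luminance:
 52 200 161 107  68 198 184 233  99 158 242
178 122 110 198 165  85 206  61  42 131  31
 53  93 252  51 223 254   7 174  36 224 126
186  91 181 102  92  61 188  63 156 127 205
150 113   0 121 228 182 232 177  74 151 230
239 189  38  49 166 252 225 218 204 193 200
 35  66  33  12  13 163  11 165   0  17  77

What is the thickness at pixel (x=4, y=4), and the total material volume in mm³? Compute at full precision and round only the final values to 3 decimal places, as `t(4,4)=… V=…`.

span = t_max - t_min = 4.9 - 0.49 = 4.410
L(4,4) = 228, L_eff = 1 - 228/255 = 0.105882 (inverted)
t(4,4) = 4.9 - 4.410·0.105882 = 4.433
Σt over all 7·11 pixels = 909979/4250 ≈ 214.1127059
V = pitch²·Σt = 0.82²·909979/4250 = 143.969

t(4,4)=4.433 V=143.969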